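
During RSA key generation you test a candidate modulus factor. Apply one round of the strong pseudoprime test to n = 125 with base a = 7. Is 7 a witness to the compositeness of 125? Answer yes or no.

n − 1 = 124 = 2^2 · 31, so s = 2 and d = 31.
x_0 = 7^31 mod 125 = 118.
x_0 is neither 1 nor 124, so continue squaring.
x_1 = 118^2 mod 125 = 49.
Reached i = s−1 = 1 without hitting −1: 7 is a Miller–Rabin witness and 125 is composite.

yes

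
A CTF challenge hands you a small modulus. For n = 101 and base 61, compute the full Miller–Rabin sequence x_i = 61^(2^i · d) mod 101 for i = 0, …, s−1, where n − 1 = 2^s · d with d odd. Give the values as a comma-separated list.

10, 100

n − 1 = 100 = 2^2 · 25, so s = 2 and d = 25.
x_0 = 61^25 mod 101 = 10.
x_1 = 10^2 mod 101 = 100.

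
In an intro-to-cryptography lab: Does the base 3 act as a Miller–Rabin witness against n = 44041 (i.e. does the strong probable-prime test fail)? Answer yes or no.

no

n − 1 = 44040 = 2^3 · 5505, so s = 3 and d = 5505.
x_0 = 3^5505 mod 44041 = 18201.
x_0 is neither 1 nor 44040, so continue squaring.
x_1 = 18201^2 mod 44041 = 44040.
x_1 ≡ −1, so 3 is not a witness.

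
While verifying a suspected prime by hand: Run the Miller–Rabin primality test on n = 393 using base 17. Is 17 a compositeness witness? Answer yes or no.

yes

n − 1 = 392 = 2^3 · 49, so s = 3 and d = 49.
x_0 = 17^49 mod 393 = 368.
x_0 is neither 1 nor 392, so continue squaring.
x_1 = 368^2 mod 393 = 232.
x_2 = 232^2 mod 393 = 376.
Reached i = s−1 = 2 without hitting −1: 17 is a Miller–Rabin witness and 393 is composite.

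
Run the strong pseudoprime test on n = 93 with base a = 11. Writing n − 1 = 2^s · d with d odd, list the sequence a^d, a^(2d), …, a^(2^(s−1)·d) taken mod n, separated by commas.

74, 82

n − 1 = 92 = 2^2 · 23, so s = 2 and d = 23.
x_0 = 11^23 mod 93 = 74.
x_1 = 74^2 mod 93 = 82.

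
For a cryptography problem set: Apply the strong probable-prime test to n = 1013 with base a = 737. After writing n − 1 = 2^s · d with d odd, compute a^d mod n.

45

n − 1 = 1012 = 2^2 · 253, so s = 2 and d = 253.
737^253 mod 1013 = 45.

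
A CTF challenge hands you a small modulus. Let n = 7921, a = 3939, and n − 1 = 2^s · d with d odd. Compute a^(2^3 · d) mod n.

1870

n − 1 = 7920 = 2^4 · 495, so s = 4 and d = 495.
By repeated squaring, 3939^495 ≡ 7261 (mod 7921).
x_0 = 7261.
x_1 = 7261^2 mod 7921 = 7866.
x_2 = 7866^2 mod 7921 = 3025.
x_3 = 3025^2 mod 7921 = 1870.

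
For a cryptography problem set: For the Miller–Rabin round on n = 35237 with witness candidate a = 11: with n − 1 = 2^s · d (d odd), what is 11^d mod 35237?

3579

n − 1 = 35236 = 2^2 · 8809, so s = 2 and d = 8809.
11^8809 mod 35237 = 3579.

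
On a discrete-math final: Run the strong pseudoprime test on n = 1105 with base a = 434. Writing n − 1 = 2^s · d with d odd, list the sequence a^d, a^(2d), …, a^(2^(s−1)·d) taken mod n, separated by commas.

n − 1 = 1104 = 2^4 · 69, so s = 4 and d = 69.
x_0 = 434^69 mod 1105 = 824.
x_1 = 824^2 mod 1105 = 506.
x_2 = 506^2 mod 1105 = 781.
x_3 = 781^2 mod 1105 = 1.

824, 506, 781, 1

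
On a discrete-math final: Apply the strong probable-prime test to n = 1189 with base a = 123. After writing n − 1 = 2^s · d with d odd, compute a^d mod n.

n − 1 = 1188 = 2^2 · 297, so s = 2 and d = 297.
Repeated squaring mod 1189: 123^1 ≡ 123, 123^2 ≡ 861, 123^4 ≡ 574, 123^8 ≡ 123, 123^16 ≡ 861, 123^32 ≡ 574, 123^64 ≡ 123, 123^128 ≡ 861, 123^256 ≡ 574.
297 = 256 + 32 + 8 + 1, so 123^297 ≡ 574·574·123·123 ≡ 82 (mod 1189).

82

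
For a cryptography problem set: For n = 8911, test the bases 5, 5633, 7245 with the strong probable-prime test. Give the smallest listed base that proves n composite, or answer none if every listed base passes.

n − 1 = 8910 = 2^1 · 4455, so s = 1 and d = 4455.
Base 5: x_0 = 5^4455 mod 8911 = 2813. x_0 ∉ {1, 8910} and s = 1, so 5 is a Miller–Rabin witness and 8911 is composite.
Base 5633: x_0 = 5633^4455 mod 8911 = 2813. x_0 ∉ {1, 8910} and s = 1, so 5633 is a Miller–Rabin witness and 8911 is composite.
Base 7245: x_0 = 7245^4455 mod 8911 = 1274. x_0 ∉ {1, 8910} and s = 1, so 7245 is a Miller–Rabin witness and 8911 is composite.
The smallest witness among the given bases is 5.

5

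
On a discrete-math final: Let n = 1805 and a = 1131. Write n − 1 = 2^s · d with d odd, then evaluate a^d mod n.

1036

n − 1 = 1804 = 2^2 · 451, so s = 2 and d = 451.
Repeated squaring mod 1805: 1131^1 ≡ 1131, 1131^2 ≡ 1221, 1131^4 ≡ 1716, 1131^8 ≡ 701, 1131^16 ≡ 441, 1131^32 ≡ 1346, 1131^64 ≡ 1301, 1131^128 ≡ 1316, 1131^256 ≡ 861.
451 = 256 + 128 + 64 + 2 + 1, so 1131^451 ≡ 861·1316·1301·1221·1131 ≡ 1036 (mod 1805).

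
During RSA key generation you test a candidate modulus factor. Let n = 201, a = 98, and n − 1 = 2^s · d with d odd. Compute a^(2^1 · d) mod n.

n − 1 = 200 = 2^3 · 25, so s = 3 and d = 25.
By repeated squaring, 98^25 ≡ 41 (mod 201).
x_0 = 41.
x_1 = 41^2 mod 201 = 73.

73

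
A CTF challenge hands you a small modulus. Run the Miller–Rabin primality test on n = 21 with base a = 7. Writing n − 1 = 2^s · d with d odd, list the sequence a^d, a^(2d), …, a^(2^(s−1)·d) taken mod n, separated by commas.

n − 1 = 20 = 2^2 · 5, so s = 2 and d = 5.
x_0 = 7^5 mod 21 = 7.
x_1 = 7^2 mod 21 = 7.

7, 7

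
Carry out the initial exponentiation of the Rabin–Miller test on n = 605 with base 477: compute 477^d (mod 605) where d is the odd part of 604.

103

n − 1 = 604 = 2^2 · 151, so s = 2 and d = 151.
Repeated squaring mod 605: 477^1 ≡ 477, 477^2 ≡ 49, 477^4 ≡ 586, 477^8 ≡ 361, 477^16 ≡ 246, 477^32 ≡ 16, 477^64 ≡ 256, 477^128 ≡ 196.
151 = 128 + 16 + 4 + 2 + 1, so 477^151 ≡ 196·246·586·49·477 ≡ 103 (mod 605).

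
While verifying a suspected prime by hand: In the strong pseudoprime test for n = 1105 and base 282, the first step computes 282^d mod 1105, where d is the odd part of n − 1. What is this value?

482

n − 1 = 1104 = 2^4 · 69, so s = 4 and d = 69.
282^69 mod 1105 = 482.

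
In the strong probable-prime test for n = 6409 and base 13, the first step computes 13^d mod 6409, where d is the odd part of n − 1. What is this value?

3328

n − 1 = 6408 = 2^3 · 801, so s = 3 and d = 801.
Repeated squaring mod 6409: 13^1 ≡ 13, 13^2 ≡ 169, 13^4 ≡ 2925, 13^8 ≡ 6019, 13^16 ≡ 4693, 13^32 ≡ 2925, 13^64 ≡ 6019, 13^128 ≡ 4693, 13^256 ≡ 2925, 13^512 ≡ 6019.
801 = 512 + 256 + 32 + 1, so 13^801 ≡ 6019·2925·2925·13 ≡ 3328 (mod 6409).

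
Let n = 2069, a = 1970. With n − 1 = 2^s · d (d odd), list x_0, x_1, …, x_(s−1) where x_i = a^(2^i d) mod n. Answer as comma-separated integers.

n − 1 = 2068 = 2^2 · 517, so s = 2 and d = 517.
x_0 = 1970^517 mod 2069 = 1.
x_1 = 1^2 mod 2069 = 1.

1, 1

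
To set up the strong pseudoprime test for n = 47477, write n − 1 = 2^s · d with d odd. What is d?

11869

Halving: 47476 → 23738 → 11869; 11869 is odd.
So 47476 = 2^2 · 11869.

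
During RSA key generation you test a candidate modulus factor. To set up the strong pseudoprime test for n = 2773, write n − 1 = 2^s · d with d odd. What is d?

Halving: 2772 → 1386 → 693; 693 is odd.
So 2772 = 2^2 · 693.

693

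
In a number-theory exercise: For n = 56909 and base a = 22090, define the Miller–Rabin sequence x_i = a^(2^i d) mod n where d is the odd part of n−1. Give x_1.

56908

n − 1 = 56908 = 2^2 · 14227, so s = 2 and d = 14227.
Repeated squaring mod 56909: 22090^1 ≡ 22090, 22090^2 ≡ 30334, 22090^4 ≡ 46844, 22090^8 ≡ 6205, 22090^16 ≡ 31541, 22090^32 ≡ 8452, 22090^64 ≡ 15509, 22090^128 ≡ 31647, 22090^256 ≡ 48027, 22090^512 ≡ 14050, 22090^1024 ≡ 42088, 22090^2048 ≡ 50210, 22090^4096 ≡ 32309, 22090^8192 ≡ 46603.
14227 = 8192 + 4096 + 1024 + 512 + 256 + 128 + 16 + 2 + 1, so 22090^14227 ≡ 46603·32309·42088·14050·48027·31647·31541·30334·22090 ≡ 11660 (mod 56909).
x_0 = 11660.
x_1 = 11660^2 mod 56909 = 56908.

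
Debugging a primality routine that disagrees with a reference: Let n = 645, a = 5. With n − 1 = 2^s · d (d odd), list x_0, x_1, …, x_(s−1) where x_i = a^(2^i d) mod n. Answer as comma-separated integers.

n − 1 = 644 = 2^2 · 161, so s = 2 and d = 161.
x_0 = 5^161 mod 645 = 50.
x_1 = 50^2 mod 645 = 565.

50, 565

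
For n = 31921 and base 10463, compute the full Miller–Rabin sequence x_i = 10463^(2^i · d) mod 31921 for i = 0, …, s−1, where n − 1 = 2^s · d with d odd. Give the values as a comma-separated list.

n − 1 = 31920 = 2^4 · 1995, so s = 4 and d = 1995.
x_0 = 10463^1995 mod 31921 = 12384.
x_1 = 12384^2 mod 31921 = 14972.
x_2 = 14972^2 mod 31921 = 11522.
x_3 = 11522^2 mod 31921 = 28966.

12384, 14972, 11522, 28966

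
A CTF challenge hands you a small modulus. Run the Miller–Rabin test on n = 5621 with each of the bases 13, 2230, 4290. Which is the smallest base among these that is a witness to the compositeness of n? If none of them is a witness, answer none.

n − 1 = 5620 = 2^2 · 1405, so s = 2 and d = 1405.
Base 13: x_0 = 13^1405 mod 5621 = 5389. x_0 is neither 1 nor 5620, so continue squaring. x_1 = 5389^2 mod 5621 = 3235. Reached i = s−1 = 1 without hitting −1: 13 is a Miller–Rabin witness and 5621 is composite.
Base 2230: x_0 = 2230^1405 mod 5621 = 4267. x_0 is neither 1 nor 5620, so continue squaring. x_1 = 4267^2 mod 5621 = 870. Reached i = s−1 = 1 without hitting −1: 2230 is a Miller–Rabin witness and 5621 is composite.
Base 4290: x_0 = 4290^1405 mod 5621 = 2134. x_0 is neither 1 nor 5620, so continue squaring. x_1 = 2134^2 mod 5621 = 946. Reached i = s−1 = 1 without hitting −1: 4290 is a Miller–Rabin witness and 5621 is composite.
The smallest witness among the given bases is 13.

13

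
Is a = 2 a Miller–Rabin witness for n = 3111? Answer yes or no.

yes

n − 1 = 3110 = 2^1 · 1555, so s = 1 and d = 1555.
Repeated squaring mod 3111: 2^1 ≡ 2, 2^2 ≡ 4, 2^4 ≡ 16, 2^8 ≡ 256, 2^16 ≡ 205, 2^32 ≡ 1582, 2^64 ≡ 1480, 2^128 ≡ 256, 2^256 ≡ 205, 2^512 ≡ 1582, 2^1024 ≡ 1480.
1555 = 1024 + 512 + 16 + 2 + 1, so 2^1555 ≡ 1480·1582·205·4·2 ≡ 875 (mod 3111).
x_0 = 2^1555 mod 3111 = 875.
x_0 ∉ {1, 3110} and s = 1, so 2 is a Miller–Rabin witness and 3111 is composite.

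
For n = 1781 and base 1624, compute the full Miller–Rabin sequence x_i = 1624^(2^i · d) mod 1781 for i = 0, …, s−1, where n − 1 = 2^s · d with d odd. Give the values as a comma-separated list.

194, 235

n − 1 = 1780 = 2^2 · 445, so s = 2 and d = 445.
x_0 = 1624^445 mod 1781 = 194.
x_1 = 194^2 mod 1781 = 235.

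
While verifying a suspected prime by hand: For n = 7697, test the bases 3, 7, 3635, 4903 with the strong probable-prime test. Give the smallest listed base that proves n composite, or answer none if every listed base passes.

n − 1 = 7696 = 2^4 · 481, so s = 4 and d = 481.
Base 3: x_0 = 3^481 mod 7697 = 5265. x_0 is neither 1 nor 7696, so continue squaring. x_1 = 5265^2 mod 7697 = 3328. x_2 = 3328^2 mod 7697 = 7298. x_3 = 7298^2 mod 7697 = 5261. Reached i = s−1 = 3 without hitting −1: 3 is a Miller–Rabin witness and 7697 is composite.
Base 7: x_0 = 7^481 mod 7697 = 4307. x_0 is neither 1 nor 7696, so continue squaring. x_1 = 4307^2 mod 7697 = 479. x_2 = 479^2 mod 7697 = 6228. x_3 = 6228^2 mod 7697 = 2801. Reached i = s−1 = 3 without hitting −1: 7 is a Miller–Rabin witness and 7697 is composite.
Base 3635: x_0 = 3635^481 mod 7697 = 827. x_0 is neither 1 nor 7696, so continue squaring. x_1 = 827^2 mod 7697 = 6593. x_2 = 6593^2 mod 7697 = 2690. x_3 = 2690^2 mod 7697 = 920. Reached i = s−1 = 3 without hitting −1: 3635 is a Miller–Rabin witness and 7697 is composite.
Base 4903: x_0 = 4903^481 mod 7697 = 603. x_0 is neither 1 nor 7696, so continue squaring. x_1 = 603^2 mod 7697 = 1850. x_2 = 1850^2 mod 7697 = 5032. x_3 = 5032^2 mod 7697 = 5591. Reached i = s−1 = 3 without hitting −1: 4903 is a Miller–Rabin witness and 7697 is composite.
The smallest witness among the given bases is 3.

3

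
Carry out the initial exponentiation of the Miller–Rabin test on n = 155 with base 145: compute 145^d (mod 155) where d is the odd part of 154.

55

n − 1 = 154 = 2^1 · 77, so s = 1 and d = 77.
Repeated squaring mod 155: 145^1 ≡ 145, 145^2 ≡ 100, 145^4 ≡ 80, 145^8 ≡ 45, 145^16 ≡ 10, 145^32 ≡ 100, 145^64 ≡ 80.
77 = 64 + 8 + 4 + 1, so 145^77 ≡ 80·45·80·145 ≡ 55 (mod 155).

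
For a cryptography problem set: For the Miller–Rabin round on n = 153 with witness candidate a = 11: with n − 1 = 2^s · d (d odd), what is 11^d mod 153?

56

n − 1 = 152 = 2^3 · 19, so s = 3 and d = 19.
11^19 mod 153 = 56.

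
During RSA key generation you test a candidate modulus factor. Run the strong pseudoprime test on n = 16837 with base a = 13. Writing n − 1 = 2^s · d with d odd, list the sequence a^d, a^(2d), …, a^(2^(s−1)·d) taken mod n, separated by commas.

n − 1 = 16836 = 2^2 · 4209, so s = 2 and d = 4209.
x_0 = 13^4209 mod 16837 = 5107.
x_1 = 5107^2 mod 16837 = 936.

5107, 936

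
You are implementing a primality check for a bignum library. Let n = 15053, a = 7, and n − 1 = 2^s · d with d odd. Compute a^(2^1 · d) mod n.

n − 1 = 15052 = 2^2 · 3763, so s = 2 and d = 3763.
By repeated squaring, 7^3763 ≡ 9254 (mod 15053).
x_0 = 9254.
x_1 = 9254^2 mod 15053 = 15052.

15052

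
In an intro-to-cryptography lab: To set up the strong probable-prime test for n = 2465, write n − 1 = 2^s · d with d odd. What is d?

Halving: 2464 → 1232 → 616 → 308 → 154 → 77; 77 is odd.
So 2464 = 2^5 · 77.

77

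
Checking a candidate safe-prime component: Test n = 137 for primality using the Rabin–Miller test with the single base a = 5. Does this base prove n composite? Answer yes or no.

no

n − 1 = 136 = 2^3 · 17, so s = 3 and d = 17.
Repeated squaring mod 137: 5^1 ≡ 5, 5^2 ≡ 25, 5^4 ≡ 77, 5^8 ≡ 38, 5^16 ≡ 74.
17 = 16 + 1, so 5^17 ≡ 74·5 ≡ 96 (mod 137).
x_0 = 5^17 mod 137 = 96.
x_0 is neither 1 nor 136, so continue squaring.
x_1 = 96^2 mod 137 = 37.
x_2 = 37^2 mod 137 = 136.
x_2 ≡ −1, so 5 is not a witness.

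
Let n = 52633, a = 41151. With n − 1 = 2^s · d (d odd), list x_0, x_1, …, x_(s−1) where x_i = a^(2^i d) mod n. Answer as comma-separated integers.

10814, 44703, 41098

n − 1 = 52632 = 2^3 · 6579, so s = 3 and d = 6579.
x_0 = 41151^6579 mod 52633 = 10814.
x_1 = 10814^2 mod 52633 = 44703.
x_2 = 44703^2 mod 52633 = 41098.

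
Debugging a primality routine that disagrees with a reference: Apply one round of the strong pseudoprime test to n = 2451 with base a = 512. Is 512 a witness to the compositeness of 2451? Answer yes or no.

n − 1 = 2450 = 2^1 · 1225, so s = 1 and d = 1225.
Repeated squaring mod 2451: 512^1 ≡ 512, 512^2 ≡ 2338, 512^4 ≡ 514, 512^8 ≡ 1939, 512^16 ≡ 2338, 512^32 ≡ 514, 512^64 ≡ 1939, 512^128 ≡ 2338, 512^256 ≡ 514, 512^512 ≡ 1939, 512^1024 ≡ 2338.
1225 = 1024 + 128 + 64 + 8 + 1, so 512^1225 ≡ 2338·2338·1939·1939·512 ≡ 2450 (mod 2451).
x_0 = 512^1225 mod 2451 = 2450.
x_0 = 2450 ≡ −1, so 512 is not a witness.

no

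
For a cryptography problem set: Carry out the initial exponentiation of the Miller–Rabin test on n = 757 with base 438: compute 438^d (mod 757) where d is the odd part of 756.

n − 1 = 756 = 2^2 · 189, so s = 2 and d = 189.
438^189 mod 757 = 670.

670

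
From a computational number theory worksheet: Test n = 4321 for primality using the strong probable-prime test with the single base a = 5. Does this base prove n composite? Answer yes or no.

yes

n − 1 = 4320 = 2^5 · 135, so s = 5 and d = 135.
x_0 = 5^135 mod 4321 = 3252.
x_0 is neither 1 nor 4320, so continue squaring.
x_1 = 3252^2 mod 4321 = 2017.
x_2 = 2017^2 mod 4321 = 2228.
x_3 = 2228^2 mod 4321 = 3476.
x_4 = 3476^2 mod 4321 = 1060.
Reached i = s−1 = 4 without hitting −1: 5 is a Miller–Rabin witness and 4321 is composite.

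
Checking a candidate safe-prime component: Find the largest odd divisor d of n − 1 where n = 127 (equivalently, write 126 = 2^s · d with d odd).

63

Halving: 126 → 63; 63 is odd.
So 126 = 2^1 · 63.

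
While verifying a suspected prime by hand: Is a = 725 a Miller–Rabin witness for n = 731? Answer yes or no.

yes

n − 1 = 730 = 2^1 · 365, so s = 1 and d = 365.
x_0 = 725^365 mod 731 = 7.
x_0 ∉ {1, 730} and s = 1, so 725 is a Miller–Rabin witness and 731 is composite.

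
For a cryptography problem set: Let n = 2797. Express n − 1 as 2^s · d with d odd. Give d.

699

Halving: 2796 → 1398 → 699; 699 is odd.
So 2796 = 2^2 · 699.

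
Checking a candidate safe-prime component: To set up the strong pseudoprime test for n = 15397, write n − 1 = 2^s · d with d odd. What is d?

Halving: 15396 → 7698 → 3849; 3849 is odd.
So 15396 = 2^2 · 3849.

3849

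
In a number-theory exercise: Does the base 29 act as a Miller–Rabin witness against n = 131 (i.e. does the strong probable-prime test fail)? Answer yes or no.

n − 1 = 130 = 2^1 · 65, so s = 1 and d = 65.
x_0 = 29^65 mod 131 = 130.
x_0 = 130 ≡ −1, so 29 is not a witness.

no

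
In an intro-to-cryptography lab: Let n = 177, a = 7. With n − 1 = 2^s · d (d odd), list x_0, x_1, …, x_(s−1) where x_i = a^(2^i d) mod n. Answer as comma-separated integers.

94, 163, 19, 7

n − 1 = 176 = 2^4 · 11, so s = 4 and d = 11.
x_0 = 7^11 mod 177 = 94.
x_1 = 94^2 mod 177 = 163.
x_2 = 163^2 mod 177 = 19.
x_3 = 19^2 mod 177 = 7.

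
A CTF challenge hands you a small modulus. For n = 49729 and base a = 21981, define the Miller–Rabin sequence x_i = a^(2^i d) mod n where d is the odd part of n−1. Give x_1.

n − 1 = 49728 = 2^6 · 777, so s = 6 and d = 777.
Repeated squaring mod 49729: 21981^1 ≡ 21981, 21981^2 ≡ 47126, 21981^4 ≡ 12465, 21981^8 ≡ 22829, 21981^16 ≡ 3321, 21981^32 ≡ 38932, 21981^64 ≡ 10433, 21981^128 ≡ 40437, 21981^256 ≡ 11720, 21981^512 ≡ 6902.
777 = 512 + 256 + 8 + 1, so 21981^777 ≡ 6902·11720·22829·21981 ≡ 26984 (mod 49729).
x_0 = 26984.
x_1 = 26984^2 mod 49729 = 4238.

4238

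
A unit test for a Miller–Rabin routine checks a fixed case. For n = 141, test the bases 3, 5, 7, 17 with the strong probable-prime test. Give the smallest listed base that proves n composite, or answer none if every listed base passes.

3

n − 1 = 140 = 2^2 · 35, so s = 2 and d = 35.
Base 3: x_0 = 3^35 mod 141 = 12. x_0 is neither 1 nor 140, so continue squaring. x_1 = 12^2 mod 141 = 3. Reached i = s−1 = 1 without hitting −1: 3 is a Miller–Rabin witness and 141 is composite.
Base 5: x_0 = 5^35 mod 141 = 29. x_0 is neither 1 nor 140, so continue squaring. x_1 = 29^2 mod 141 = 136. Reached i = s−1 = 1 without hitting −1: 5 is a Miller–Rabin witness and 141 is composite.
Base 7: x_0 = 7^35 mod 141 = 64. x_0 is neither 1 nor 140, so continue squaring. x_1 = 64^2 mod 141 = 7. Reached i = s−1 = 1 without hitting −1: 7 is a Miller–Rabin witness and 141 is composite.
Base 17: x_0 = 17^35 mod 141 = 8. x_0 is neither 1 nor 140, so continue squaring. x_1 = 8^2 mod 141 = 64. Reached i = s−1 = 1 without hitting −1: 17 is a Miller–Rabin witness and 141 is composite.
The smallest witness among the given bases is 3.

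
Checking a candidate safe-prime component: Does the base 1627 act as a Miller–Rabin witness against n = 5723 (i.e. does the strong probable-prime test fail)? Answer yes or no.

n − 1 = 5722 = 2^1 · 2861, so s = 1 and d = 2861.
By repeated squaring, 1627^2861 ≡ 4731 (mod 5723).
x_0 = 1627^2861 mod 5723 = 4731.
x_0 ∉ {1, 5722} and s = 1, so 1627 is a Miller–Rabin witness and 5723 is composite.

yes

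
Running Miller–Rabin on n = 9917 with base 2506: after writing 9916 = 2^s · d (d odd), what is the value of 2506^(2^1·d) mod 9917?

7006

n − 1 = 9916 = 2^2 · 2479, so s = 2 and d = 2479.
By repeated squaring, 2506^2479 ≡ 3983 (mod 9917).
x_0 = 3983.
x_1 = 3983^2 mod 9917 = 7006.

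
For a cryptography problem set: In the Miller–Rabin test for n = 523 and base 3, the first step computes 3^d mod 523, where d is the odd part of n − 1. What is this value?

n − 1 = 522 = 2^1 · 261, so s = 1 and d = 261.
By repeated squaring, 3^261 ≡ 522 (mod 523).

522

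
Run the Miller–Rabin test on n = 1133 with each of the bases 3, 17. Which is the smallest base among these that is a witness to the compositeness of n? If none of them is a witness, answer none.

3

n − 1 = 1132 = 2^2 · 283, so s = 2 and d = 283.
Base 3: x_0 = 3^283 mod 1133 = 1017. x_0 is neither 1 nor 1132, so continue squaring. x_1 = 1017^2 mod 1133 = 993. Reached i = s−1 = 1 without hitting −1: 3 is a Miller–Rabin witness and 1133 is composite.
Base 17: x_0 = 17^283 mod 1133 = 656. x_0 is neither 1 nor 1132, so continue squaring. x_1 = 656^2 mod 1133 = 929. Reached i = s−1 = 1 without hitting −1: 17 is a Miller–Rabin witness and 1133 is composite.
The smallest witness among the given bases is 3.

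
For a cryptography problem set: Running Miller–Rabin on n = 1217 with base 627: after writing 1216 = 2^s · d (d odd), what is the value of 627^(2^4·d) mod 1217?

1

n − 1 = 1216 = 2^6 · 19, so s = 6 and d = 19.
x_0 = 627^19 mod 1217 = 930.
x_1 = 930^2 mod 1217 = 830.
x_2 = 830^2 mod 1217 = 78.
x_3 = 78^2 mod 1217 = 1216.
x_4 = 1216^2 mod 1217 = 1.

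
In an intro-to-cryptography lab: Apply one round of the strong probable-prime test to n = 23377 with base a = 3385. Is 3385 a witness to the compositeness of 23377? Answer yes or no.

yes

n − 1 = 23376 = 2^4 · 1461, so s = 4 and d = 1461.
Repeated squaring mod 23377: 3385^1 ≡ 3385, 3385^2 ≡ 3495, 3385^4 ≡ 12231, 3385^8 ≡ 7938, 3385^16 ≡ 10829, 3385^32 ≡ 8209, 3385^64 ≡ 15167, 3385^128 ≡ 8209, 3385^256 ≡ 15167, 3385^512 ≡ 8209, 3385^1024 ≡ 15167.
1461 = 1024 + 256 + 128 + 32 + 16 + 4 + 1, so 3385^1461 ≡ 15167·15167·8209·8209·10829·12231·3385 ≡ 8873 (mod 23377).
x_0 = 3385^1461 mod 23377 = 8873.
x_0 is neither 1 nor 23376, so continue squaring.
x_1 = 8873^2 mod 23377 = 19770.
x_2 = 19770^2 mod 23377 = 12837.
x_3 = 12837^2 mod 23377 = 4096.
Reached i = s−1 = 3 without hitting −1: 3385 is a Miller–Rabin witness and 23377 is composite.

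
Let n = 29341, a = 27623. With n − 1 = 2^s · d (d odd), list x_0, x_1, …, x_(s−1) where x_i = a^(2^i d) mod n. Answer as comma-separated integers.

12394, 11101

n − 1 = 29340 = 2^2 · 7335, so s = 2 and d = 7335.
x_0 = 27623^7335 mod 29341 = 12394.
x_1 = 12394^2 mod 29341 = 11101.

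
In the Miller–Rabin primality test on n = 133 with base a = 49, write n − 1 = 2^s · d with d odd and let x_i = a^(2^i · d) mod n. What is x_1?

n − 1 = 132 = 2^2 · 33, so s = 2 and d = 33.
x_0 = 49^33 mod 133 = 77.
x_1 = 77^2 mod 133 = 77.

77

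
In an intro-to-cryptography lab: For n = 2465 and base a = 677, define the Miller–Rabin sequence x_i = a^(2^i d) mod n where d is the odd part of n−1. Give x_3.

n − 1 = 2464 = 2^5 · 77, so s = 5 and d = 77.
Repeated squaring mod 2465: 677^1 ≡ 677, 677^2 ≡ 2304, 677^4 ≡ 1271, 677^8 ≡ 866, 677^16 ≡ 596, 677^32 ≡ 256, 677^64 ≡ 1446.
77 = 64 + 8 + 4 + 1, so 677^77 ≡ 1446·866·1271·677 ≡ 447 (mod 2465).
x_0 = 447.
x_1 = 447^2 mod 2465 = 144.
x_2 = 144^2 mod 2465 = 1016.
x_3 = 1016^2 mod 2465 = 1886.

1886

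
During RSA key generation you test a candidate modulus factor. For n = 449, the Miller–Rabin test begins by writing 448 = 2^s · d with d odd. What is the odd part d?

7

Halving: 448 → 224 → 112 → 56 → 28 → 14 → 7; 7 is odd.
So 448 = 2^6 · 7.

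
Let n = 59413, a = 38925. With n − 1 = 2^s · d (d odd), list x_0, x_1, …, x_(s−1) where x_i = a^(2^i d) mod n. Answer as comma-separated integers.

39190, 30050

n − 1 = 59412 = 2^2 · 14853, so s = 2 and d = 14853.
x_0 = 38925^14853 mod 59413 = 39190.
x_1 = 39190^2 mod 59413 = 30050.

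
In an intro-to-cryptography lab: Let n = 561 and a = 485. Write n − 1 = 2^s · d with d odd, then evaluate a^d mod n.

n − 1 = 560 = 2^4 · 35, so s = 4 and d = 35.
Repeated squaring mod 561: 485^1 ≡ 485, 485^2 ≡ 166, 485^4 ≡ 67, 485^8 ≡ 1, 485^16 ≡ 1, 485^32 ≡ 1.
35 = 32 + 2 + 1, so 485^35 ≡ 1·166·485 ≡ 287 (mod 561).

287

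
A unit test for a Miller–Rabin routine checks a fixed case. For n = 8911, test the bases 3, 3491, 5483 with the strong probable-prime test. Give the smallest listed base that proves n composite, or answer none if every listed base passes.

none

n − 1 = 8910 = 2^1 · 4455, so s = 1 and d = 4455.
Base 3: x_0 = 3^4455 mod 8911 = 8910. x_0 = 8910 ≡ −1, so 3 is not a witness.
Base 3491: x_0 = 3491^4455 mod 8911 = 8910. x_0 = 8910 ≡ −1, so 3491 is not a witness.
Base 5483: x_0 = 5483^4455 mod 8911 = 1. x_0 = 1, so 5483 is not a witness.
No listed base is a witness for 8911.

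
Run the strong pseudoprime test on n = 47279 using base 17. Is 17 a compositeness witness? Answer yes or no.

n − 1 = 47278 = 2^1 · 23639, so s = 1 and d = 23639.
x_0 = 17^23639 mod 47279 = 1.
x_0 = 1, so 17 is not a witness.

no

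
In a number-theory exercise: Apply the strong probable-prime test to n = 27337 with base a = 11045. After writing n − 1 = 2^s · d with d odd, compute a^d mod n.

n − 1 = 27336 = 2^3 · 3417, so s = 3 and d = 3417.
11045^3417 mod 27337 = 22350.

22350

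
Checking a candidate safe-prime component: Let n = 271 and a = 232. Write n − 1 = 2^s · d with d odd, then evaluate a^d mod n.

n − 1 = 270 = 2^1 · 135, so s = 1 and d = 135.
232^135 mod 271 = 270.

270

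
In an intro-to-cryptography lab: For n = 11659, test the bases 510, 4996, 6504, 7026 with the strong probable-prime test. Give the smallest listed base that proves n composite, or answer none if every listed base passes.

n − 1 = 11658 = 2^1 · 5829, so s = 1 and d = 5829.
Base 510: x_0 = 510^5829 mod 11659 = 8105. x_0 ∉ {1, 11658} and s = 1, so 510 is a Miller–Rabin witness and 11659 is composite.
Base 4996: x_0 = 4996^5829 mod 11659 = 6574. x_0 ∉ {1, 11658} and s = 1, so 4996 is a Miller–Rabin witness and 11659 is composite.
Base 6504: x_0 = 6504^5829 mod 11659 = 488. x_0 ∉ {1, 11658} and s = 1, so 6504 is a Miller–Rabin witness and 11659 is composite.
Base 7026: x_0 = 7026^5829 mod 11659 = 3044. x_0 ∉ {1, 11658} and s = 1, so 7026 is a Miller–Rabin witness and 11659 is composite.
The smallest witness among the given bases is 510.

510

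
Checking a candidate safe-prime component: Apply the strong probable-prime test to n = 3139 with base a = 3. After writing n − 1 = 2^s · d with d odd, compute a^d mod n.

1871

n − 1 = 3138 = 2^1 · 1569, so s = 1 and d = 1569.
Repeated squaring mod 3139: 3^1 ≡ 3, 3^2 ≡ 9, 3^4 ≡ 81, 3^8 ≡ 283, 3^16 ≡ 1614, 3^32 ≡ 2765, 3^64 ≡ 1760, 3^128 ≡ 2546, 3^256 ≡ 81, 3^512 ≡ 283, 3^1024 ≡ 1614.
1569 = 1024 + 512 + 32 + 1, so 3^1569 ≡ 1614·283·2765·3 ≡ 1871 (mod 3139).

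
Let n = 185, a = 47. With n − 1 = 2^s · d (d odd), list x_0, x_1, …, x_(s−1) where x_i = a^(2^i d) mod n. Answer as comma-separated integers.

n − 1 = 184 = 2^3 · 23, so s = 3 and d = 23.
x_0 = 47^23 mod 185 = 63.
x_1 = 63^2 mod 185 = 84.
x_2 = 84^2 mod 185 = 26.

63, 84, 26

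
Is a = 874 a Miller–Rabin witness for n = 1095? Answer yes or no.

n − 1 = 1094 = 2^1 · 547, so s = 1 and d = 547.
x_0 = 874^547 mod 1095 = 529.
x_0 ∉ {1, 1094} and s = 1, so 874 is a Miller–Rabin witness and 1095 is composite.

yes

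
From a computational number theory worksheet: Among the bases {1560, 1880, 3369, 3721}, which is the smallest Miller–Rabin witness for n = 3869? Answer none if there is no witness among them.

1880

n − 1 = 3868 = 2^2 · 967, so s = 2 and d = 967.
Base 1560: x_0 = 1560^967 mod 3869 = 2309. x_0 is neither 1 nor 3868, so continue squaring. x_1 = 2309^2 mod 3869 = 3868. x_1 ≡ −1, so 1560 is not a witness.
Base 1880: x_0 = 1880^967 mod 3869 = 1170. x_0 is neither 1 nor 3868, so continue squaring. x_1 = 1170^2 mod 3869 = 3143. Reached i = s−1 = 1 without hitting −1: 1880 is a Miller–Rabin witness and 3869 is composite.
Base 3369: x_0 = 3369^967 mod 3869 = 977. x_0 is neither 1 nor 3868, so continue squaring. x_1 = 977^2 mod 3869 = 2755. Reached i = s−1 = 1 without hitting −1: 3369 is a Miller–Rabin witness and 3869 is composite.
Base 3721: x_0 = 3721^967 mod 3869 = 3853. x_0 is neither 1 nor 3868, so continue squaring. x_1 = 3853^2 mod 3869 = 256. Reached i = s−1 = 1 without hitting −1: 3721 is a Miller–Rabin witness and 3869 is composite.
The smallest witness among the given bases is 1880.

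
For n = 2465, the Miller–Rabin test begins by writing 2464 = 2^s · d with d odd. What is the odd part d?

77

Halving: 2464 → 1232 → 616 → 308 → 154 → 77; 77 is odd.
So 2464 = 2^5 · 77.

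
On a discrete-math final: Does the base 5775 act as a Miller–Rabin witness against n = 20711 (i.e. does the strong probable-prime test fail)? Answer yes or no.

yes

n − 1 = 20710 = 2^1 · 10355, so s = 1 and d = 10355.
x_0 = 5775^10355 mod 20711 = 7194.
x_0 ∉ {1, 20710} and s = 1, so 5775 is a Miller–Rabin witness and 20711 is composite.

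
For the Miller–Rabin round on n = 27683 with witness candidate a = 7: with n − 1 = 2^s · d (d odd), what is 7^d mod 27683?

n − 1 = 27682 = 2^1 · 13841, so s = 1 and d = 13841.
By repeated squaring, 7^13841 ≡ 15458 (mod 27683).

15458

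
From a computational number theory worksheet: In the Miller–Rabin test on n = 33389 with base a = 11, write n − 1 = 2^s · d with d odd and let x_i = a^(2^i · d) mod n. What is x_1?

n − 1 = 33388 = 2^2 · 8347, so s = 2 and d = 8347.
x_0 = 11^8347 mod 33389 = 28384.
x_1 = 28384^2 mod 33389 = 8275.

8275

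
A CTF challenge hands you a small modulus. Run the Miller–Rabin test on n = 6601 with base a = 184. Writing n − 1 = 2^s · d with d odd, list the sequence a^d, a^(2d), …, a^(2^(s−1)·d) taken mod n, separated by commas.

n − 1 = 6600 = 2^3 · 825, so s = 3 and d = 825.
x_0 = 184^825 mod 6601 = 3312.
x_1 = 3312^2 mod 6601 = 5083.
x_2 = 5083^2 mod 6601 = 575.

3312, 5083, 575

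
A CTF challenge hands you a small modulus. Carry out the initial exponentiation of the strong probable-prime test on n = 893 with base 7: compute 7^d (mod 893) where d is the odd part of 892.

444

n − 1 = 892 = 2^2 · 223, so s = 2 and d = 223.
7^223 mod 893 = 444.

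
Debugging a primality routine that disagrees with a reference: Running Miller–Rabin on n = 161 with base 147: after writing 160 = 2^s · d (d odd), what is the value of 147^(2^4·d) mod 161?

154

n − 1 = 160 = 2^5 · 5, so s = 5 and d = 5.
x_0 = 147^5 mod 161 = 77.
x_1 = 77^2 mod 161 = 133.
x_2 = 133^2 mod 161 = 140.
x_3 = 140^2 mod 161 = 119.
x_4 = 119^2 mod 161 = 154.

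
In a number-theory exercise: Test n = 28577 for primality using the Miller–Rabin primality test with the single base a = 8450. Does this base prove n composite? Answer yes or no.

yes

n − 1 = 28576 = 2^5 · 893, so s = 5 and d = 893.
Repeated squaring mod 28577: 8450^1 ≡ 8450, 8450^2 ≡ 17154, 8450^4 ≡ 2347, 8450^8 ≡ 21625, 8450^16 ≡ 6597, 8450^32 ≡ 26215, 8450^64 ≡ 6529, 8450^128 ≡ 19534, 8450^256 ≡ 17052, 8450^512 ≡ 28306.
893 = 512 + 256 + 64 + 32 + 16 + 8 + 4 + 1, so 8450^893 ≡ 28306·17052·6529·26215·6597·21625·2347·8450 ≡ 17120 (mod 28577).
x_0 = 8450^893 mod 28577 = 17120.
x_0 is neither 1 nor 28576, so continue squaring.
x_1 = 17120^2 mod 28577 = 8688.
x_2 = 8688^2 mod 28577 = 9487.
x_3 = 9487^2 mod 28577 = 14196.
x_4 = 14196^2 mod 28577 = 1412.
Reached i = s−1 = 4 without hitting −1: 8450 is a Miller–Rabin witness and 28577 is composite.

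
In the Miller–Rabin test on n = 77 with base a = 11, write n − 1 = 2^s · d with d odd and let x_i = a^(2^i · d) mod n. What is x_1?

n − 1 = 76 = 2^2 · 19, so s = 2 and d = 19.
x_0 = 11^19 mod 77 = 11.
x_1 = 11^2 mod 77 = 44.

44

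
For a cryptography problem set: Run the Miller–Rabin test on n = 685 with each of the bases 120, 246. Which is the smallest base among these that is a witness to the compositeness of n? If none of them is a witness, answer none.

120

n − 1 = 684 = 2^2 · 171, so s = 2 and d = 171.
Base 120: x_0 = 120^171 mod 685 = 565. x_0 is neither 1 nor 684, so continue squaring. x_1 = 565^2 mod 685 = 15. Reached i = s−1 = 1 without hitting −1: 120 is a Miller–Rabin witness and 685 is composite.
Base 246: x_0 = 246^171 mod 685 = 576. x_0 is neither 1 nor 684, so continue squaring. x_1 = 576^2 mod 685 = 236. Reached i = s−1 = 1 without hitting −1: 246 is a Miller–Rabin witness and 685 is composite.
The smallest witness among the given bases is 120.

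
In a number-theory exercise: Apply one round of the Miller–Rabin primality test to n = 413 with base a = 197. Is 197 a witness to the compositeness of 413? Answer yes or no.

yes

n − 1 = 412 = 2^2 · 103, so s = 2 and d = 103.
Repeated squaring mod 413: 197^1 ≡ 197, 197^2 ≡ 400, 197^4 ≡ 169, 197^8 ≡ 64, 197^16 ≡ 379, 197^32 ≡ 330, 197^64 ≡ 281.
103 = 64 + 32 + 4 + 2 + 1, so 197^103 ≡ 281·330·169·400·197 ≡ 379 (mod 413).
x_0 = 197^103 mod 413 = 379.
x_0 is neither 1 nor 412, so continue squaring.
x_1 = 379^2 mod 413 = 330.
Reached i = s−1 = 1 without hitting −1: 197 is a Miller–Rabin witness and 413 is composite.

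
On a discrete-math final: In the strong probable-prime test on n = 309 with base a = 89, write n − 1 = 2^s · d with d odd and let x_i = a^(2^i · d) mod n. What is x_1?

220

n − 1 = 308 = 2^2 · 77, so s = 2 and d = 77.
x_0 = 89^77 mod 309 = 80.
x_1 = 80^2 mod 309 = 220.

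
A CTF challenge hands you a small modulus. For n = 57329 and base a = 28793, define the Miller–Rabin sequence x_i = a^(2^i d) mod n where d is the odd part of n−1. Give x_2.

n − 1 = 57328 = 2^4 · 3583, so s = 4 and d = 3583.
x_0 = 28793^3583 mod 57329 = 1.
x_1 = 1^2 mod 57329 = 1.
x_2 = 1^2 mod 57329 = 1.

1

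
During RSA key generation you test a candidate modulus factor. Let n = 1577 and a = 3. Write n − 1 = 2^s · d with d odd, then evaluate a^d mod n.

602

n − 1 = 1576 = 2^3 · 197, so s = 3 and d = 197.
3^197 mod 1577 = 602.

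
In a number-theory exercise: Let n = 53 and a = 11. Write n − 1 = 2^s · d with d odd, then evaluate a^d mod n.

52

n − 1 = 52 = 2^2 · 13, so s = 2 and d = 13.
By repeated squaring, 11^13 ≡ 52 (mod 53).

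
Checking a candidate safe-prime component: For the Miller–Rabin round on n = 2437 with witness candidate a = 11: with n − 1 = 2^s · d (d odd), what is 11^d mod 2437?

398

n − 1 = 2436 = 2^2 · 609, so s = 2 and d = 609.
Repeated squaring mod 2437: 11^1 ≡ 11, 11^2 ≡ 121, 11^4 ≡ 19, 11^8 ≡ 361, 11^16 ≡ 1160, 11^32 ≡ 376, 11^64 ≡ 30, 11^128 ≡ 900, 11^256 ≡ 916, 11^512 ≡ 728.
609 = 512 + 64 + 32 + 1, so 11^609 ≡ 728·30·376·11 ≡ 398 (mod 2437).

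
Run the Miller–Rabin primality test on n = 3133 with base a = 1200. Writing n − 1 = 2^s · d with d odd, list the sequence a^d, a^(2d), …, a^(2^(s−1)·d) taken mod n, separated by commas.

n − 1 = 3132 = 2^2 · 783, so s = 2 and d = 783.
x_0 = 1200^783 mod 3133 = 2053.
x_1 = 2053^2 mod 3133 = 924.

2053, 924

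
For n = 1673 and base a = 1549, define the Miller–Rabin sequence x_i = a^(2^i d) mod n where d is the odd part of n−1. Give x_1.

n − 1 = 1672 = 2^3 · 209, so s = 3 and d = 209.
x_0 = 1549^209 mod 1673 = 907.
x_1 = 907^2 mod 1673 = 1206.

1206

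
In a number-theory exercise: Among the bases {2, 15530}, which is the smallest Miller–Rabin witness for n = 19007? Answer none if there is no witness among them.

2

n − 1 = 19006 = 2^1 · 9503, so s = 1 and d = 9503.
Base 2: x_0 = 2^9503 mod 19007 = 5733. x_0 ∉ {1, 19006} and s = 1, so 2 is a Miller–Rabin witness and 19007 is composite.
Base 15530: x_0 = 15530^9503 mod 19007 = 7436. x_0 ∉ {1, 19006} and s = 1, so 15530 is a Miller–Rabin witness and 19007 is composite.
The smallest witness among the given bases is 2.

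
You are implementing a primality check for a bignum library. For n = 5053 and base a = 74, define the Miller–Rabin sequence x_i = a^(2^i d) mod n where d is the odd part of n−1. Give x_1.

2234

n − 1 = 5052 = 2^2 · 1263, so s = 2 and d = 1263.
By repeated squaring, 74^1263 ≡ 1325 (mod 5053).
x_0 = 1325.
x_1 = 1325^2 mod 5053 = 2234.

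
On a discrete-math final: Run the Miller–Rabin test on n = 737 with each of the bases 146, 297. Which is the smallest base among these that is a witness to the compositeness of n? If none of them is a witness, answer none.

n − 1 = 736 = 2^5 · 23, so s = 5 and d = 23.
Base 146: x_0 = 146^23 mod 737 = 214. x_0 is neither 1 nor 736, so continue squaring. x_1 = 214^2 mod 737 = 102. x_2 = 102^2 mod 737 = 86. x_3 = 86^2 mod 737 = 26. x_4 = 26^2 mod 737 = 676. Reached i = s−1 = 4 without hitting −1: 146 is a Miller–Rabin witness and 737 is composite.
Base 297: x_0 = 297^23 mod 737 = 506. x_0 is neither 1 nor 736, so continue squaring. x_1 = 506^2 mod 737 = 297. x_2 = 297^2 mod 737 = 506. x_3 = 506^2 mod 737 = 297. x_4 = 297^2 mod 737 = 506. Reached i = s−1 = 4 without hitting −1: 297 is a Miller–Rabin witness and 737 is composite.
The smallest witness among the given bases is 146.

146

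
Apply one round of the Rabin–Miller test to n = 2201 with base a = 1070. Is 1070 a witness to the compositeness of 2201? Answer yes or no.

n − 1 = 2200 = 2^3 · 275, so s = 3 and d = 275.
x_0 = 1070^275 mod 2201 = 1.
x_0 = 1, so 1070 is not a witness.

no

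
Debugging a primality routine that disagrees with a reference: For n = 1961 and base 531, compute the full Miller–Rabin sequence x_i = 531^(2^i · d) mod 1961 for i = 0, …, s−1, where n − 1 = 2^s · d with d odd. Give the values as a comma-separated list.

n − 1 = 1960 = 2^3 · 245, so s = 3 and d = 245.
x_0 = 531^245 mod 1961 = 1909.
x_1 = 1909^2 mod 1961 = 743.
x_2 = 743^2 mod 1961 = 1008.

1909, 743, 1008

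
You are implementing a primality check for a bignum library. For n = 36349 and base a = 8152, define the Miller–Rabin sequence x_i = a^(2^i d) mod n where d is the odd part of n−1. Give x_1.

514

n − 1 = 36348 = 2^2 · 9087, so s = 2 and d = 9087.
x_0 = 8152^9087 mod 36349 = 29997.
x_1 = 29997^2 mod 36349 = 514.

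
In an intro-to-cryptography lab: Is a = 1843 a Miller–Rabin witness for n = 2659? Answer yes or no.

n − 1 = 2658 = 2^1 · 1329, so s = 1 and d = 1329.
x_0 = 1843^1329 mod 2659 = 2658.
x_0 = 2658 ≡ −1, so 1843 is not a witness.

no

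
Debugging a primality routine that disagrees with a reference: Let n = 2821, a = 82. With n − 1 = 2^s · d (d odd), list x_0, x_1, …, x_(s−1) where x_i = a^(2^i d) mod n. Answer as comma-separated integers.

2729, 1

n − 1 = 2820 = 2^2 · 705, so s = 2 and d = 705.
x_0 = 82^705 mod 2821 = 2729.
x_1 = 2729^2 mod 2821 = 1.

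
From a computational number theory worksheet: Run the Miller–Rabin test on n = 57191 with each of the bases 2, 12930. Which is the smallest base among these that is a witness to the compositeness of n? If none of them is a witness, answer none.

none

n − 1 = 57190 = 2^1 · 28595, so s = 1 and d = 28595.
Base 2: x_0 = 2^28595 mod 57191 = 1. x_0 = 1, so 2 is not a witness.
Base 12930: x_0 = 12930^28595 mod 57191 = 1. x_0 = 1, so 12930 is not a witness.
No listed base is a witness for 57191.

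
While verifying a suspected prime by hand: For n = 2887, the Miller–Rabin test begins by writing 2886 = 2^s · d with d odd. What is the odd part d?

1443

Halving: 2886 → 1443; 1443 is odd.
So 2886 = 2^1 · 1443.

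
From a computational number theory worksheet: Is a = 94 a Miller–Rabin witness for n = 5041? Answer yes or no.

n − 1 = 5040 = 2^4 · 315, so s = 4 and d = 315.
Repeated squaring mod 5041: 94^1 ≡ 94, 94^2 ≡ 3795, 94^4 ≡ 4929, 94^8 ≡ 2462, 94^16 ≡ 2162, 94^32 ≡ 1237, 94^64 ≡ 2746, 94^128 ≡ 4221, 94^256 ≡ 1947.
315 = 256 + 32 + 16 + 8 + 2 + 1, so 94^315 ≡ 1947·1237·2162·2462·3795·94 ≡ 3904 (mod 5041).
x_0 = 94^315 mod 5041 = 3904.
x_0 is neither 1 nor 5040, so continue squaring.
x_1 = 3904^2 mod 5041 = 2273.
x_2 = 2273^2 mod 5041 = 4545.
x_3 = 4545^2 mod 5041 = 4048.
Reached i = s−1 = 3 without hitting −1: 94 is a Miller–Rabin witness and 5041 is composite.

yes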